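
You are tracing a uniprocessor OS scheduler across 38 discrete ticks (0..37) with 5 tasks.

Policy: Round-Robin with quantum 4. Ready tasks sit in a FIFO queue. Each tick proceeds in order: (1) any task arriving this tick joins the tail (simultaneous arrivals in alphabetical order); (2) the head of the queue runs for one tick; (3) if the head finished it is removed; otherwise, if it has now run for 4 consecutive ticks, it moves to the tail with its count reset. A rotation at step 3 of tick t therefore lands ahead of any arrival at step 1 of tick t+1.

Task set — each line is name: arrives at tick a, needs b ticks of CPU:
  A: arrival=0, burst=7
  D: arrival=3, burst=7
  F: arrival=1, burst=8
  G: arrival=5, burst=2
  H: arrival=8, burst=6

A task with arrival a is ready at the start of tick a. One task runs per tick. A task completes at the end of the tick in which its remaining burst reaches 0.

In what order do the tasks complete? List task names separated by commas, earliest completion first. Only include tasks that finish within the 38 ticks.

t=0: queue=[A] q_used=0 → run A
t=1: queue=[A,F] q_used=1 → run A
t=2: queue=[A,F] q_used=2 → run A
t=3: queue=[A,F,D] q_used=3 → run A
t=4: queue=[F,D,A] q_used=0 → run F
t=5: queue=[F,D,A,G] q_used=1 → run F
t=6: queue=[F,D,A,G] q_used=2 → run F
t=7: queue=[F,D,A,G] q_used=3 → run F
t=8: queue=[D,A,G,F,H] q_used=0 → run D
t=9: queue=[D,A,G,F,H] q_used=1 → run D
t=10: queue=[D,A,G,F,H] q_used=2 → run D
t=11: queue=[D,A,G,F,H] q_used=3 → run D
t=12: queue=[A,G,F,H,D] q_used=0 → run A
t=13: queue=[A,G,F,H,D] q_used=1 → run A
t=14: queue=[A,G,F,H,D] q_used=2 → run A
t=15: queue=[G,F,H,D] q_used=0 → run G
t=16: queue=[G,F,H,D] q_used=1 → run G
t=17: queue=[F,H,D] q_used=0 → run F
t=18: queue=[F,H,D] q_used=1 → run F
t=19: queue=[F,H,D] q_used=2 → run F
t=20: queue=[F,H,D] q_used=3 → run F
t=21: queue=[H,D] q_used=0 → run H
t=22: queue=[H,D] q_used=1 → run H
t=23: queue=[H,D] q_used=2 → run H
t=24: queue=[H,D] q_used=3 → run H
t=25: queue=[D,H] q_used=0 → run D
t=26: queue=[D,H] q_used=1 → run D
t=27: queue=[D,H] q_used=2 → run D
t=28: queue=[H] q_used=0 → run H
t=29: queue=[H] q_used=1 → run H
t=30: (idle)
t=31: (idle)
t=32: (idle)
t=33: (idle)
t=34: (idle)
t=35: (idle)
t=36: (idle)
t=37: (idle)

completion order = A, G, F, D, H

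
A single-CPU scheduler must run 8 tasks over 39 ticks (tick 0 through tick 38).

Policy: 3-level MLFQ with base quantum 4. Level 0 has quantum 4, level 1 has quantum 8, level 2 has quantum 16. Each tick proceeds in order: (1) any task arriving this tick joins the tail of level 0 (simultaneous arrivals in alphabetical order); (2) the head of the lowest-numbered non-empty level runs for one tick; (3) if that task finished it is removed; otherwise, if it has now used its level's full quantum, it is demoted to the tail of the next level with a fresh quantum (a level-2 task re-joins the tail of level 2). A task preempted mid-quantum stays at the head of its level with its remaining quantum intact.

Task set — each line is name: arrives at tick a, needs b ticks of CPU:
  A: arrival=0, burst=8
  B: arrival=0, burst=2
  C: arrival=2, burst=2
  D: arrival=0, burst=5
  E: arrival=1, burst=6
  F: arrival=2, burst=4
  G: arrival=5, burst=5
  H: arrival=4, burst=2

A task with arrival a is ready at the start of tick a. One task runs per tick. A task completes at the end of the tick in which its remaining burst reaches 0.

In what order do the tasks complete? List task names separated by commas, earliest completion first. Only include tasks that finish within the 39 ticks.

t=0: L0/L1/L2 = ABD/-/- → run A
t=1: L0/L1/L2 = ABDE/-/- → run A
t=2: L0/L1/L2 = ABDECF/-/- → run A
t=3: L0/L1/L2 = ABDECF/-/- → run A
t=4: L0/L1/L2 = BDECFH/A/- → run B
t=5: L0/L1/L2 = BDECFHG/A/- → run B
t=6: L0/L1/L2 = DECFHG/A/- → run D
t=7: L0/L1/L2 = DECFHG/A/- → run D
t=8: L0/L1/L2 = DECFHG/A/- → run D
t=9: L0/L1/L2 = DECFHG/A/- → run D
t=10: L0/L1/L2 = ECFHG/AD/- → run E
t=11: L0/L1/L2 = ECFHG/AD/- → run E
t=12: L0/L1/L2 = ECFHG/AD/- → run E
t=13: L0/L1/L2 = ECFHG/AD/- → run E
t=14: L0/L1/L2 = CFHG/ADE/- → run C
t=15: L0/L1/L2 = CFHG/ADE/- → run C
t=16: L0/L1/L2 = FHG/ADE/- → run F
t=17: L0/L1/L2 = FHG/ADE/- → run F
t=18: L0/L1/L2 = FHG/ADE/- → run F
t=19: L0/L1/L2 = FHG/ADE/- → run F
t=20: L0/L1/L2 = HG/ADE/- → run H
t=21: L0/L1/L2 = HG/ADE/- → run H
t=22: L0/L1/L2 = G/ADE/- → run G
t=23: L0/L1/L2 = G/ADE/- → run G
t=24: L0/L1/L2 = G/ADE/- → run G
t=25: L0/L1/L2 = G/ADE/- → run G
t=26: L0/L1/L2 = -/ADEG/- → run A
t=27: L0/L1/L2 = -/ADEG/- → run A
t=28: L0/L1/L2 = -/ADEG/- → run A
t=29: L0/L1/L2 = -/ADEG/- → run A
t=30: L0/L1/L2 = -/DEG/- → run D
t=31: L0/L1/L2 = -/EG/- → run E
t=32: L0/L1/L2 = -/EG/- → run E
t=33: L0/L1/L2 = -/G/- → run G
t=34: (idle)
t=35: (idle)
t=36: (idle)
t=37: (idle)
t=38: (idle)

completion order = B, C, F, H, A, D, E, G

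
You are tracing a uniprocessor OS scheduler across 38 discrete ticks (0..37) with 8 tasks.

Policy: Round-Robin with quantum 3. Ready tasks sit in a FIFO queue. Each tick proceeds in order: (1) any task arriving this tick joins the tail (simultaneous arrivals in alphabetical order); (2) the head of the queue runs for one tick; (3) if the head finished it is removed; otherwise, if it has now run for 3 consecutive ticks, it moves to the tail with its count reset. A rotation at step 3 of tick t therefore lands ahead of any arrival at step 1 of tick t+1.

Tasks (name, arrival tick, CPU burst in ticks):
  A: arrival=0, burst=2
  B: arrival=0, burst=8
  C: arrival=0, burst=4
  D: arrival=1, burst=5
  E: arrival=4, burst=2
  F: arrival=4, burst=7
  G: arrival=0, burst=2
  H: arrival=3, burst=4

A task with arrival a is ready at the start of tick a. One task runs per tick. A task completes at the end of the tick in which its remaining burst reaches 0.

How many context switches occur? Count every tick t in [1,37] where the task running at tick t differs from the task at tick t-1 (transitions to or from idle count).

context switches = 15

t=0: queue=[A,B,C,G] q_used=0 → run A
t=1: queue=[A,B,C,G,D] q_used=1 → run A
t=2: queue=[B,C,G,D] q_used=0 → run B
t=3: queue=[B,C,G,D,H] q_used=1 → run B
t=4: queue=[B,C,G,D,H,E,F] q_used=2 → run B
t=5: queue=[C,G,D,H,E,F,B] q_used=0 → run C
t=6: queue=[C,G,D,H,E,F,B] q_used=1 → run C
t=7: queue=[C,G,D,H,E,F,B] q_used=2 → run C
t=8: queue=[G,D,H,E,F,B,C] q_used=0 → run G
t=9: queue=[G,D,H,E,F,B,C] q_used=1 → run G
t=10: queue=[D,H,E,F,B,C] q_used=0 → run D
t=11: queue=[D,H,E,F,B,C] q_used=1 → run D
t=12: queue=[D,H,E,F,B,C] q_used=2 → run D
t=13: queue=[H,E,F,B,C,D] q_used=0 → run H
t=14: queue=[H,E,F,B,C,D] q_used=1 → run H
t=15: queue=[H,E,F,B,C,D] q_used=2 → run H
t=16: queue=[E,F,B,C,D,H] q_used=0 → run E
t=17: queue=[E,F,B,C,D,H] q_used=1 → run E
t=18: queue=[F,B,C,D,H] q_used=0 → run F
t=19: queue=[F,B,C,D,H] q_used=1 → run F
t=20: queue=[F,B,C,D,H] q_used=2 → run F
t=21: queue=[B,C,D,H,F] q_used=0 → run B
t=22: queue=[B,C,D,H,F] q_used=1 → run B
t=23: queue=[B,C,D,H,F] q_used=2 → run B
t=24: queue=[C,D,H,F,B] q_used=0 → run C
t=25: queue=[D,H,F,B] q_used=0 → run D
t=26: queue=[D,H,F,B] q_used=1 → run D
t=27: queue=[H,F,B] q_used=0 → run H
t=28: queue=[F,B] q_used=0 → run F
t=29: queue=[F,B] q_used=1 → run F
t=30: queue=[F,B] q_used=2 → run F
t=31: queue=[B,F] q_used=0 → run B
t=32: queue=[B,F] q_used=1 → run B
t=33: queue=[F] q_used=0 → run F
t=34: (idle)
t=35: (idle)
t=36: (idle)
t=37: (idle)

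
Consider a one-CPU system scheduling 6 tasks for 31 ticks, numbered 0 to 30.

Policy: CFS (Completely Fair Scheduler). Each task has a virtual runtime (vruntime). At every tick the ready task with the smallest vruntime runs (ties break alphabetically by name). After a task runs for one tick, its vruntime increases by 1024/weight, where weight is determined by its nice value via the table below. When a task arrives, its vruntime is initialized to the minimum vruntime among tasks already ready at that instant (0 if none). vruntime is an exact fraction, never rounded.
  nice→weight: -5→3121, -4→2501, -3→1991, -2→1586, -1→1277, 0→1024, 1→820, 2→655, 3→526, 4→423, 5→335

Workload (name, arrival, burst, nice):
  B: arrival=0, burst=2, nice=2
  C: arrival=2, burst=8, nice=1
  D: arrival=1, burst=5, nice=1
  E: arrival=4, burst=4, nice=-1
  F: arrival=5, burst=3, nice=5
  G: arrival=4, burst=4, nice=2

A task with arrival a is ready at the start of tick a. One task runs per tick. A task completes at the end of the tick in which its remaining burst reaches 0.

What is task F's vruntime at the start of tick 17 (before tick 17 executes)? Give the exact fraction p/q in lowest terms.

t=0: vr[B=0] → run B
t=1: vr[B=1024/655 D=1024/655] → run B
t=2: vr[C=1024/655 D=1024/655] → run C
t=3: vr[C=15104/5371 D=1024/655] → run D
t=4: vr[C=15104/5371 D=15104/5371 E=15104/5371 G=15104/5371] → run C
t=5: vr[C=109056/26855 D=15104/5371 E=15104/5371 F=15104/5371 G=15104/5371] → run D
t=6: vr[C=109056/26855 D=109056/26855 E=15104/5371 F=15104/5371 G=15104/5371] → run E
t=7: vr[C=109056/26855 D=109056/26855 E=24787712/6858767 F=15104/5371 G=15104/5371] → run F
t=8: vr[C=109056/26855 D=109056/26855 E=24787712/6858767 F=10559744/1799285 G=15104/5371] → run G
t=9: vr[C=109056/26855 D=109056/26855 E=24787712/6858767 F=10559744/1799285 G=117504/26855] → run E
t=10: vr[C=109056/26855 D=109056/26855 E=30287616/6858767 F=10559744/1799285 G=117504/26855] → run C
t=11: vr[C=142592/26855 D=109056/26855 E=30287616/6858767 F=10559744/1799285 G=117504/26855] → run D
t=12: vr[C=142592/26855 D=142592/26855 E=30287616/6858767 F=10559744/1799285 G=117504/26855] → run G
t=13: vr[C=142592/26855 D=142592/26855 E=30287616/6858767 F=10559744/1799285 G=159488/26855] → run E
t=14: vr[C=142592/26855 D=142592/26855 E=35787520/6858767 F=10559744/1799285 G=159488/26855] → run E
t=15: vr[C=142592/26855 D=142592/26855 F=10559744/1799285 G=159488/26855] → run C
t=16: vr[C=176128/26855 D=142592/26855 F=10559744/1799285 G=159488/26855] → run D
t=17: vr[C=176128/26855 D=176128/26855 F=10559744/1799285 G=159488/26855] → run F
t=18: vr[C=176128/26855 D=176128/26855 F=16059648/1799285 G=159488/26855] → run G
t=19: vr[C=176128/26855 D=176128/26855 F=16059648/1799285 G=201472/26855] → run C
t=20: vr[C=209664/26855 D=176128/26855 F=16059648/1799285 G=201472/26855] → run D
t=21: vr[C=209664/26855 F=16059648/1799285 G=201472/26855] → run G
t=22: vr[C=209664/26855 F=16059648/1799285] → run C
t=23: vr[C=48640/5371 F=16059648/1799285] → run F
t=24: vr[C=48640/5371] → run C
t=25: vr[C=276736/26855] → run C
t=26: (idle)
t=27: (idle)
t=28: (idle)
t=29: (idle)
t=30: (idle)

vruntime(F, start of tick 17) = 10559744/1799285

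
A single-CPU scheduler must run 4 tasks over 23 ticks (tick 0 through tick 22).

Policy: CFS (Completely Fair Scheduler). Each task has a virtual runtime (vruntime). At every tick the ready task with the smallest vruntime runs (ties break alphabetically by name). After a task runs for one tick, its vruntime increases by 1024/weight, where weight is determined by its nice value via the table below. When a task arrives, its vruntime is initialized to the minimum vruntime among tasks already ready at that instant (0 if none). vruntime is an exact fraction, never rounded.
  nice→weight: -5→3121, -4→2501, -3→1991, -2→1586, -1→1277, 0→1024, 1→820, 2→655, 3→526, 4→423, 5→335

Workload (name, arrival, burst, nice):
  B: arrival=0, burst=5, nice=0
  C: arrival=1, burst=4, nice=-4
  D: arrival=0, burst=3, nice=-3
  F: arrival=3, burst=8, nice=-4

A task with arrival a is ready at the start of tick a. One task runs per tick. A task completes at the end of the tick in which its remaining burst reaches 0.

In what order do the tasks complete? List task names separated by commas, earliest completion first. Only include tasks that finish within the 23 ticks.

t=0: vr[B=0 D=0] → run B
t=1: vr[B=1 C=0 D=0] → run C
t=2: vr[B=1 C=1024/2501 D=0] → run D
t=3: vr[B=1 C=1024/2501 D=1024/1991 F=1024/2501] → run C
t=4: vr[B=1 C=2048/2501 D=1024/1991 F=1024/2501] → run F
t=5: vr[B=1 C=2048/2501 D=1024/1991 F=2048/2501] → run D
t=6: vr[B=1 C=2048/2501 D=2048/1991 F=2048/2501] → run C
t=7: vr[B=1 C=3072/2501 D=2048/1991 F=2048/2501] → run F
t=8: vr[B=1 C=3072/2501 D=2048/1991 F=3072/2501] → run B
t=9: vr[B=2 C=3072/2501 D=2048/1991 F=3072/2501] → run D
t=10: vr[B=2 C=3072/2501 F=3072/2501] → run C
t=11: vr[B=2 F=3072/2501] → run F
t=12: vr[B=2 F=4096/2501] → run F
t=13: vr[B=2 F=5120/2501] → run B
t=14: vr[B=3 F=5120/2501] → run F
t=15: vr[B=3 F=6144/2501] → run F
t=16: vr[B=3 F=7168/2501] → run F
t=17: vr[B=3 F=8192/2501] → run B
t=18: vr[B=4 F=8192/2501] → run F
t=19: vr[B=4] → run B
t=20: (idle)
t=21: (idle)
t=22: (idle)

completion order = D, C, F, B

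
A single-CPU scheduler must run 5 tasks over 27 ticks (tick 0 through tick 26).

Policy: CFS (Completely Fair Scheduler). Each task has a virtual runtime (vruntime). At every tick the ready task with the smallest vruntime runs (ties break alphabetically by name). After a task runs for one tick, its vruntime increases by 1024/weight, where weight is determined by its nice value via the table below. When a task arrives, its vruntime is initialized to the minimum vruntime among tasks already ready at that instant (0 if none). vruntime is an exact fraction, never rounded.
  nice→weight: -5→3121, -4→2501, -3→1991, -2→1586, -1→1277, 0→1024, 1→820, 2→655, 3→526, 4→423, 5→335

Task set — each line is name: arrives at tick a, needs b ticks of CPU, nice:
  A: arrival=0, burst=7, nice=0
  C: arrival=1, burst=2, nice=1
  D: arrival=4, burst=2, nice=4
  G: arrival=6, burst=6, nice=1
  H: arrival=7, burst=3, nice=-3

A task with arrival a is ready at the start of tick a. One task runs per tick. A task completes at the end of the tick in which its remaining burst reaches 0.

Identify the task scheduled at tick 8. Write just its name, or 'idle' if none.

t=0: vr[A=0] → run A
t=1: vr[A=1 C=1] → run A
t=2: vr[A=2 C=1] → run C
t=3: vr[A=2 C=461/205] → run A
t=4: vr[A=3 C=461/205 D=461/205] → run C
t=5: vr[A=3 D=461/205] → run D
t=6: vr[A=3 D=404923/86715 G=3] → run A
t=7: vr[A=4 D=404923/86715 G=3 H=3] → run G
t=8: vr[A=4 D=404923/86715 G=871/205 H=3] → run H
t=9: vr[A=4 D=404923/86715 G=871/205 H=6997/1991] → run H
t=10: vr[A=4 D=404923/86715 G=871/205 H=8021/1991] → run A
t=11: vr[A=5 D=404923/86715 G=871/205 H=8021/1991] → run H
t=12: vr[A=5 D=404923/86715 G=871/205] → run G
t=13: vr[A=5 D=404923/86715 G=1127/205] → run D
t=14: vr[A=5 G=1127/205] → run A
t=15: vr[A=6 G=1127/205] → run G
t=16: vr[A=6 G=1383/205] → run A
t=17: vr[G=1383/205] → run G
t=18: vr[G=1639/205] → run G
t=19: vr[G=379/41] → run G
t=20: (idle)
t=21: (idle)
t=22: (idle)
t=23: (idle)
t=24: (idle)
t=25: (idle)
t=26: (idle)

running at tick 8 = H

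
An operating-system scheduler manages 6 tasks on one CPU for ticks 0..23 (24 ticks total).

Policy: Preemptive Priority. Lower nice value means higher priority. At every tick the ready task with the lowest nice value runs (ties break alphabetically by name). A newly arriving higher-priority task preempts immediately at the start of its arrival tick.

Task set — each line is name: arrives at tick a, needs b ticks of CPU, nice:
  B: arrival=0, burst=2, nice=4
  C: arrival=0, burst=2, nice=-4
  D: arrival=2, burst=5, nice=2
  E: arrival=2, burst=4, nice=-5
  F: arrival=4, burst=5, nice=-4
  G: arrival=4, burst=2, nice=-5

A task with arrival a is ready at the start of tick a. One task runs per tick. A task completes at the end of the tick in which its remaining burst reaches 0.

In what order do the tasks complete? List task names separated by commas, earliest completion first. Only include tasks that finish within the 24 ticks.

completion order = C, E, G, F, D, B

t=0: ready={B,C} → run C
t=1: ready={B,C} → run C
t=2: ready={B,D,E} → run E
t=3: ready={B,D,E} → run E
t=4: ready={B,D,E,F,G} → run E
t=5: ready={B,D,E,F,G} → run E
t=6: ready={B,D,F,G} → run G
t=7: ready={B,D,F,G} → run G
t=8: ready={B,D,F} → run F
t=9: ready={B,D,F} → run F
t=10: ready={B,D,F} → run F
t=11: ready={B,D,F} → run F
t=12: ready={B,D,F} → run F
t=13: ready={B,D} → run D
t=14: ready={B,D} → run D
t=15: ready={B,D} → run D
t=16: ready={B,D} → run D
t=17: ready={B,D} → run D
t=18: ready={B} → run B
t=19: ready={B} → run B
t=20: (idle)
t=21: (idle)
t=22: (idle)
t=23: (idle)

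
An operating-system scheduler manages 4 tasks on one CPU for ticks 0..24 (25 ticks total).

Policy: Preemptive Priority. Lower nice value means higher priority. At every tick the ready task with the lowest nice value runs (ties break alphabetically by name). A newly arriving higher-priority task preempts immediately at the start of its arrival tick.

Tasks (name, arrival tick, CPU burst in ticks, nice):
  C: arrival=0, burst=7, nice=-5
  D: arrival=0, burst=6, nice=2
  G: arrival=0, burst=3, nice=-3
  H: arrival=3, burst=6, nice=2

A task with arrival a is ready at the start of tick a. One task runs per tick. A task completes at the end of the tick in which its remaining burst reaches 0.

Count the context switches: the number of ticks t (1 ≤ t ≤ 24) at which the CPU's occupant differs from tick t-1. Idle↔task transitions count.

context switches = 4

t=0: ready={C,D,G} → run C
t=1: ready={C,D,G} → run C
t=2: ready={C,D,G} → run C
t=3: ready={C,D,G,H} → run C
t=4: ready={C,D,G,H} → run C
t=5: ready={C,D,G,H} → run C
t=6: ready={C,D,G,H} → run C
t=7: ready={D,G,H} → run G
t=8: ready={D,G,H} → run G
t=9: ready={D,G,H} → run G
t=10: ready={D,H} → run D
t=11: ready={D,H} → run D
t=12: ready={D,H} → run D
t=13: ready={D,H} → run D
t=14: ready={D,H} → run D
t=15: ready={D,H} → run D
t=16: ready={H} → run H
t=17: ready={H} → run H
t=18: ready={H} → run H
t=19: ready={H} → run H
t=20: ready={H} → run H
t=21: ready={H} → run H
t=22: (idle)
t=23: (idle)
t=24: (idle)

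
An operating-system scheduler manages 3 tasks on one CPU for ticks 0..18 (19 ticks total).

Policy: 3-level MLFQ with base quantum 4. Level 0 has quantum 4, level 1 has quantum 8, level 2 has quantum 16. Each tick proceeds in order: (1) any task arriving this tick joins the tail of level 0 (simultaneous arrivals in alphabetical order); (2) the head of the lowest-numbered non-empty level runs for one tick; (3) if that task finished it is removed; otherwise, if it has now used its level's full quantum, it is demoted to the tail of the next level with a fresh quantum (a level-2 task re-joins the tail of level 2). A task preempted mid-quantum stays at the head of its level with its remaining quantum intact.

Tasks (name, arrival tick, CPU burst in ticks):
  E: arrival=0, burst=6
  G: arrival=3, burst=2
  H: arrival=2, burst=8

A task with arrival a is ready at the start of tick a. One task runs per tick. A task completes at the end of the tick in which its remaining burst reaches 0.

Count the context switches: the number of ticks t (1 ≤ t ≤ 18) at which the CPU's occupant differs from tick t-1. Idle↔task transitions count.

context switches = 5

t=0: L0/L1/L2 = E/-/- → run E
t=1: L0/L1/L2 = E/-/- → run E
t=2: L0/L1/L2 = EH/-/- → run E
t=3: L0/L1/L2 = EHG/-/- → run E
t=4: L0/L1/L2 = HG/E/- → run H
t=5: L0/L1/L2 = HG/E/- → run H
t=6: L0/L1/L2 = HG/E/- → run H
t=7: L0/L1/L2 = HG/E/- → run H
t=8: L0/L1/L2 = G/EH/- → run G
t=9: L0/L1/L2 = G/EH/- → run G
t=10: L0/L1/L2 = -/EH/- → run E
t=11: L0/L1/L2 = -/EH/- → run E
t=12: L0/L1/L2 = -/H/- → run H
t=13: L0/L1/L2 = -/H/- → run H
t=14: L0/L1/L2 = -/H/- → run H
t=15: L0/L1/L2 = -/H/- → run H
t=16: (idle)
t=17: (idle)
t=18: (idle)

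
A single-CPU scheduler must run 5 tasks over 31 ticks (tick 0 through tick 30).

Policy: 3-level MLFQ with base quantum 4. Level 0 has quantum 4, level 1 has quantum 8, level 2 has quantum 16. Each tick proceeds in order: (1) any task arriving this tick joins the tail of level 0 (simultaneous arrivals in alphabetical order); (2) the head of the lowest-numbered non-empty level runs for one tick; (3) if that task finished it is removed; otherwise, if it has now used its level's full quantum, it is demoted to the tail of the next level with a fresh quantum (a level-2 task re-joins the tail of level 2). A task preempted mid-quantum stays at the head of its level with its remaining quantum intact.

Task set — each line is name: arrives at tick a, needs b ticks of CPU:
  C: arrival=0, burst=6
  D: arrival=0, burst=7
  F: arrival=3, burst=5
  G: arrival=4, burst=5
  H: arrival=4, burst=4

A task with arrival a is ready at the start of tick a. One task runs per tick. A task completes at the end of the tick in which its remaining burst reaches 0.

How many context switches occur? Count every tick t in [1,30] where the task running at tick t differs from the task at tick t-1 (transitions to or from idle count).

t=0: L0/L1/L2 = CD/-/- → run C
t=1: L0/L1/L2 = CD/-/- → run C
t=2: L0/L1/L2 = CD/-/- → run C
t=3: L0/L1/L2 = CDF/-/- → run C
t=4: L0/L1/L2 = DFGH/C/- → run D
t=5: L0/L1/L2 = DFGH/C/- → run D
t=6: L0/L1/L2 = DFGH/C/- → run D
t=7: L0/L1/L2 = DFGH/C/- → run D
t=8: L0/L1/L2 = FGH/CD/- → run F
t=9: L0/L1/L2 = FGH/CD/- → run F
t=10: L0/L1/L2 = FGH/CD/- → run F
t=11: L0/L1/L2 = FGH/CD/- → run F
t=12: L0/L1/L2 = GH/CDF/- → run G
t=13: L0/L1/L2 = GH/CDF/- → run G
t=14: L0/L1/L2 = GH/CDF/- → run G
t=15: L0/L1/L2 = GH/CDF/- → run G
t=16: L0/L1/L2 = H/CDFG/- → run H
t=17: L0/L1/L2 = H/CDFG/- → run H
t=18: L0/L1/L2 = H/CDFG/- → run H
t=19: L0/L1/L2 = H/CDFG/- → run H
t=20: L0/L1/L2 = -/CDFG/- → run C
t=21: L0/L1/L2 = -/CDFG/- → run C
t=22: L0/L1/L2 = -/DFG/- → run D
t=23: L0/L1/L2 = -/DFG/- → run D
t=24: L0/L1/L2 = -/DFG/- → run D
t=25: L0/L1/L2 = -/FG/- → run F
t=26: L0/L1/L2 = -/G/- → run G
t=27: (idle)
t=28: (idle)
t=29: (idle)
t=30: (idle)

context switches = 9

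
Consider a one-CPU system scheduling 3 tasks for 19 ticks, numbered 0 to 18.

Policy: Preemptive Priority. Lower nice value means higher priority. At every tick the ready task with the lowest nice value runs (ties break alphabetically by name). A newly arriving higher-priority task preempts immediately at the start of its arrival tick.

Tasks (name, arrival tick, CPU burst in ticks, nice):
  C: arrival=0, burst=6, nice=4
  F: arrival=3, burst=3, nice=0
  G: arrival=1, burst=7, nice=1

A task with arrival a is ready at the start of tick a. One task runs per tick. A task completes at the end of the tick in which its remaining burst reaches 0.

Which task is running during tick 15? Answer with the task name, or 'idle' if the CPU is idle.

running at tick 15 = C

t=0: ready={C} → run C
t=1: ready={C,G} → run G
t=2: ready={C,G} → run G
t=3: ready={C,F,G} → run F
t=4: ready={C,F,G} → run F
t=5: ready={C,F,G} → run F
t=6: ready={C,G} → run G
t=7: ready={C,G} → run G
t=8: ready={C,G} → run G
t=9: ready={C,G} → run G
t=10: ready={C,G} → run G
t=11: ready={C} → run C
t=12: ready={C} → run C
t=13: ready={C} → run C
t=14: ready={C} → run C
t=15: ready={C} → run C
t=16: (idle)
t=17: (idle)
t=18: (idle)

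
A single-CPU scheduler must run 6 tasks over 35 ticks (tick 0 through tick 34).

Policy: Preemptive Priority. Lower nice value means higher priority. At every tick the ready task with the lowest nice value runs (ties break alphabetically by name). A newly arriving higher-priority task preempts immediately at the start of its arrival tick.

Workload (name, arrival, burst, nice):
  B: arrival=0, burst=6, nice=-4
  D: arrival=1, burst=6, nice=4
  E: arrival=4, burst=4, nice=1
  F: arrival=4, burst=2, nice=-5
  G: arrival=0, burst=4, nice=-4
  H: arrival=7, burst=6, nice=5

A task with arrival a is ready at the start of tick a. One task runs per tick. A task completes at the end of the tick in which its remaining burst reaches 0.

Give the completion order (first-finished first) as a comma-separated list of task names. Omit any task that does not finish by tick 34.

completion order = F, B, G, E, D, H

t=0: ready={B,G} → run B
t=1: ready={B,D,G} → run B
t=2: ready={B,D,G} → run B
t=3: ready={B,D,G} → run B
t=4: ready={B,D,E,F,G} → run F
t=5: ready={B,D,E,F,G} → run F
t=6: ready={B,D,E,G} → run B
t=7: ready={B,D,E,G,H} → run B
t=8: ready={D,E,G,H} → run G
t=9: ready={D,E,G,H} → run G
t=10: ready={D,E,G,H} → run G
t=11: ready={D,E,G,H} → run G
t=12: ready={D,E,H} → run E
t=13: ready={D,E,H} → run E
t=14: ready={D,E,H} → run E
t=15: ready={D,E,H} → run E
t=16: ready={D,H} → run D
t=17: ready={D,H} → run D
t=18: ready={D,H} → run D
t=19: ready={D,H} → run D
t=20: ready={D,H} → run D
t=21: ready={D,H} → run D
t=22: ready={H} → run H
t=23: ready={H} → run H
t=24: ready={H} → run H
t=25: ready={H} → run H
t=26: ready={H} → run H
t=27: ready={H} → run H
t=28: (idle)
t=29: (idle)
t=30: (idle)
t=31: (idle)
t=32: (idle)
t=33: (idle)
t=34: (idle)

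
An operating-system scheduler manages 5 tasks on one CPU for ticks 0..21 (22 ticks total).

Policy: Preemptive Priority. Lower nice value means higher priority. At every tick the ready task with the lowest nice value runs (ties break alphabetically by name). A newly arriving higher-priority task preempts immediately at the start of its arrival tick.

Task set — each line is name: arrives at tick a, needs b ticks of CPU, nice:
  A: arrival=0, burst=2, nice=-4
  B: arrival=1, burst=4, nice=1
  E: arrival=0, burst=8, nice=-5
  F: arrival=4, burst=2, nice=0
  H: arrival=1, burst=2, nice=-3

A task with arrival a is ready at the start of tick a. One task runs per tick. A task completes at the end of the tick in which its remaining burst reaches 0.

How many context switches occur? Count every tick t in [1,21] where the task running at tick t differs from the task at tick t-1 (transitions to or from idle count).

context switches = 5

t=0: ready={A,E} → run E
t=1: ready={A,B,E,H} → run E
t=2: ready={A,B,E,H} → run E
t=3: ready={A,B,E,H} → run E
t=4: ready={A,B,E,F,H} → run E
t=5: ready={A,B,E,F,H} → run E
t=6: ready={A,B,E,F,H} → run E
t=7: ready={A,B,E,F,H} → run E
t=8: ready={A,B,F,H} → run A
t=9: ready={A,B,F,H} → run A
t=10: ready={B,F,H} → run H
t=11: ready={B,F,H} → run H
t=12: ready={B,F} → run F
t=13: ready={B,F} → run F
t=14: ready={B} → run B
t=15: ready={B} → run B
t=16: ready={B} → run B
t=17: ready={B} → run B
t=18: (idle)
t=19: (idle)
t=20: (idle)
t=21: (idle)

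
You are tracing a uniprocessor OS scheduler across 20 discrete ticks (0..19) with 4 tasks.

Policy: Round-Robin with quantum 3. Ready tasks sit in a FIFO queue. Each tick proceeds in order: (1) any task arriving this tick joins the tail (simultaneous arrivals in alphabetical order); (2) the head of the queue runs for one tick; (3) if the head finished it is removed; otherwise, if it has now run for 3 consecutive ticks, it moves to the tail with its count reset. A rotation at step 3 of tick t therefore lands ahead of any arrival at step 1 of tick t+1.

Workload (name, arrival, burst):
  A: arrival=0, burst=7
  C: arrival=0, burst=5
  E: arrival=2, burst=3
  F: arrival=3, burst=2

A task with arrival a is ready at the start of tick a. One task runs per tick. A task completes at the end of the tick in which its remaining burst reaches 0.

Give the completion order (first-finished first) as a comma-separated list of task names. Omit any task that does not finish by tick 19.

t=0: queue=[A,C] q_used=0 → run A
t=1: queue=[A,C] q_used=1 → run A
t=2: queue=[A,C,E] q_used=2 → run A
t=3: queue=[C,E,A,F] q_used=0 → run C
t=4: queue=[C,E,A,F] q_used=1 → run C
t=5: queue=[C,E,A,F] q_used=2 → run C
t=6: queue=[E,A,F,C] q_used=0 → run E
t=7: queue=[E,A,F,C] q_used=1 → run E
t=8: queue=[E,A,F,C] q_used=2 → run E
t=9: queue=[A,F,C] q_used=0 → run A
t=10: queue=[A,F,C] q_used=1 → run A
t=11: queue=[A,F,C] q_used=2 → run A
t=12: queue=[F,C,A] q_used=0 → run F
t=13: queue=[F,C,A] q_used=1 → run F
t=14: queue=[C,A] q_used=0 → run C
t=15: queue=[C,A] q_used=1 → run C
t=16: queue=[A] q_used=0 → run A
t=17: (idle)
t=18: (idle)
t=19: (idle)

completion order = E, F, C, A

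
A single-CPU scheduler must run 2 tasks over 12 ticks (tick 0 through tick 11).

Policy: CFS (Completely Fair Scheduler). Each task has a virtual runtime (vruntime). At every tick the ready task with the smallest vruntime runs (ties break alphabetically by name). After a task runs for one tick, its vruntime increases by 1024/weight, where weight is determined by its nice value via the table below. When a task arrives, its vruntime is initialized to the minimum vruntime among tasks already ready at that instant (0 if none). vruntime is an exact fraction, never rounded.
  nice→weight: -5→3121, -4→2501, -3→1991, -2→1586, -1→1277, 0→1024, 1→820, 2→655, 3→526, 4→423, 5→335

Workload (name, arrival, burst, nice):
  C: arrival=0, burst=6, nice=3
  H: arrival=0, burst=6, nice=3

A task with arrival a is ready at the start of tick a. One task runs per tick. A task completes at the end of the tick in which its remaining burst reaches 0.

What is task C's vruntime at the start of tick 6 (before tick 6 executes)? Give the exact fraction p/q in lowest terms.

t=0: vr[C=0 H=0] → run C
t=1: vr[C=512/263 H=0] → run H
t=2: vr[C=512/263 H=512/263] → run C
t=3: vr[C=1024/263 H=512/263] → run H
t=4: vr[C=1024/263 H=1024/263] → run C
t=5: vr[C=1536/263 H=1024/263] → run H
t=6: vr[C=1536/263 H=1536/263] → run C
t=7: vr[C=2048/263 H=1536/263] → run H
t=8: vr[C=2048/263 H=2048/263] → run C
t=9: vr[C=2560/263 H=2048/263] → run H
t=10: vr[C=2560/263 H=2560/263] → run C
t=11: vr[H=2560/263] → run H

vruntime(C, start of tick 6) = 1536/263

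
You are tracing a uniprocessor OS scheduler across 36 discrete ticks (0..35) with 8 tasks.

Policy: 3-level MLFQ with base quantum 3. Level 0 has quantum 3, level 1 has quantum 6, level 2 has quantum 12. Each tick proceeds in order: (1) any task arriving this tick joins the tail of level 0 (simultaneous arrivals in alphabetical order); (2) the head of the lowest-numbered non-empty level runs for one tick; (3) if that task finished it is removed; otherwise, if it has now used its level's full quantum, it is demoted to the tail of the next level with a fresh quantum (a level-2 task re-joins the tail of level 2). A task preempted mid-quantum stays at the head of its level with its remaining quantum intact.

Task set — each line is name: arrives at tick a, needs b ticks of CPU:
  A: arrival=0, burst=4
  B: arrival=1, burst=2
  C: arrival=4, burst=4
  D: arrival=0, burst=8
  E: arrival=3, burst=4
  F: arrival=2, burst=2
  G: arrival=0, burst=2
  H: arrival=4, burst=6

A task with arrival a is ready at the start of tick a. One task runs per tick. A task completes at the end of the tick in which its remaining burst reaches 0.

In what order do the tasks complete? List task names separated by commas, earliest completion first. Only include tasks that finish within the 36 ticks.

completion order = G, B, F, A, D, E, C, H

t=0: L0/L1/L2 = ADG/-/- → run A
t=1: L0/L1/L2 = ADGB/-/- → run A
t=2: L0/L1/L2 = ADGBF/-/- → run A
t=3: L0/L1/L2 = DGBFE/A/- → run D
t=4: L0/L1/L2 = DGBFECH/A/- → run D
t=5: L0/L1/L2 = DGBFECH/A/- → run D
t=6: L0/L1/L2 = GBFECH/AD/- → run G
t=7: L0/L1/L2 = GBFECH/AD/- → run G
t=8: L0/L1/L2 = BFECH/AD/- → run B
t=9: L0/L1/L2 = BFECH/AD/- → run B
t=10: L0/L1/L2 = FECH/AD/- → run F
t=11: L0/L1/L2 = FECH/AD/- → run F
t=12: L0/L1/L2 = ECH/AD/- → run E
t=13: L0/L1/L2 = ECH/AD/- → run E
t=14: L0/L1/L2 = ECH/AD/- → run E
t=15: L0/L1/L2 = CH/ADE/- → run C
t=16: L0/L1/L2 = CH/ADE/- → run C
t=17: L0/L1/L2 = CH/ADE/- → run C
t=18: L0/L1/L2 = H/ADEC/- → run H
t=19: L0/L1/L2 = H/ADEC/- → run H
t=20: L0/L1/L2 = H/ADEC/- → run H
t=21: L0/L1/L2 = -/ADECH/- → run A
t=22: L0/L1/L2 = -/DECH/- → run D
t=23: L0/L1/L2 = -/DECH/- → run D
t=24: L0/L1/L2 = -/DECH/- → run D
t=25: L0/L1/L2 = -/DECH/- → run D
t=26: L0/L1/L2 = -/DECH/- → run D
t=27: L0/L1/L2 = -/ECH/- → run E
t=28: L0/L1/L2 = -/CH/- → run C
t=29: L0/L1/L2 = -/H/- → run H
t=30: L0/L1/L2 = -/H/- → run H
t=31: L0/L1/L2 = -/H/- → run H
t=32: (idle)
t=33: (idle)
t=34: (idle)
t=35: (idle)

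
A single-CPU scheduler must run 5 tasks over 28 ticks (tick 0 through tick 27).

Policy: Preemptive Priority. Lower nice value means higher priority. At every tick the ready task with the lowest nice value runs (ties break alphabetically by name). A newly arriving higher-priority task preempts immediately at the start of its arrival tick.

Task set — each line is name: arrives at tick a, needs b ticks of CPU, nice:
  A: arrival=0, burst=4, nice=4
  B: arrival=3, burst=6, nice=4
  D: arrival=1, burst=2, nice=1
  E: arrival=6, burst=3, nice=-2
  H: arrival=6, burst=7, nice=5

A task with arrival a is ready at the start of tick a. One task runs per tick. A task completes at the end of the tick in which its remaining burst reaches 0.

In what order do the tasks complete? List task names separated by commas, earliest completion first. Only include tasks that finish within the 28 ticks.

completion order = D, A, E, B, H

t=0: ready={A} → run A
t=1: ready={A,D} → run D
t=2: ready={A,D} → run D
t=3: ready={A,B} → run A
t=4: ready={A,B} → run A
t=5: ready={A,B} → run A
t=6: ready={B,E,H} → run E
t=7: ready={B,E,H} → run E
t=8: ready={B,E,H} → run E
t=9: ready={B,H} → run B
t=10: ready={B,H} → run B
t=11: ready={B,H} → run B
t=12: ready={B,H} → run B
t=13: ready={B,H} → run B
t=14: ready={B,H} → run B
t=15: ready={H} → run H
t=16: ready={H} → run H
t=17: ready={H} → run H
t=18: ready={H} → run H
t=19: ready={H} → run H
t=20: ready={H} → run H
t=21: ready={H} → run H
t=22: (idle)
t=23: (idle)
t=24: (idle)
t=25: (idle)
t=26: (idle)
t=27: (idle)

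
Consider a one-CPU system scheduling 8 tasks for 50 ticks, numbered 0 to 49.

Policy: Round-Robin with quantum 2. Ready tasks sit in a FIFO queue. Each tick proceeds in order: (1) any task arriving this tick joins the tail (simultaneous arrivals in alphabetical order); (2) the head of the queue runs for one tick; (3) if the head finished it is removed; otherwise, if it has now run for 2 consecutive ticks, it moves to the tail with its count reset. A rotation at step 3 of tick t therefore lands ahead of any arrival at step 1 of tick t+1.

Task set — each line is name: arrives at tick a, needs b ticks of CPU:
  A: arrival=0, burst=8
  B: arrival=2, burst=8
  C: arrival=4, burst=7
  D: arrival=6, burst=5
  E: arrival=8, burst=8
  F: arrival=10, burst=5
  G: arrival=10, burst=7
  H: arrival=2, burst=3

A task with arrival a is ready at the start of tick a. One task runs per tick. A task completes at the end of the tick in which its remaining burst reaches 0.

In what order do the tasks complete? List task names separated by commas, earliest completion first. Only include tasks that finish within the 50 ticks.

t=0: queue=[A] q_used=0 → run A
t=1: queue=[A] q_used=1 → run A
t=2: queue=[A,B,H] q_used=0 → run A
t=3: queue=[A,B,H] q_used=1 → run A
t=4: queue=[B,H,A,C] q_used=0 → run B
t=5: queue=[B,H,A,C] q_used=1 → run B
t=6: queue=[H,A,C,B,D] q_used=0 → run H
t=7: queue=[H,A,C,B,D] q_used=1 → run H
t=8: queue=[A,C,B,D,H,E] q_used=0 → run A
t=9: queue=[A,C,B,D,H,E] q_used=1 → run A
t=10: queue=[C,B,D,H,E,A,F,G] q_used=0 → run C
t=11: queue=[C,B,D,H,E,A,F,G] q_used=1 → run C
t=12: queue=[B,D,H,E,A,F,G,C] q_used=0 → run B
t=13: queue=[B,D,H,E,A,F,G,C] q_used=1 → run B
t=14: queue=[D,H,E,A,F,G,C,B] q_used=0 → run D
t=15: queue=[D,H,E,A,F,G,C,B] q_used=1 → run D
t=16: queue=[H,E,A,F,G,C,B,D] q_used=0 → run H
t=17: queue=[E,A,F,G,C,B,D] q_used=0 → run E
t=18: queue=[E,A,F,G,C,B,D] q_used=1 → run E
t=19: queue=[A,F,G,C,B,D,E] q_used=0 → run A
t=20: queue=[A,F,G,C,B,D,E] q_used=1 → run A
t=21: queue=[F,G,C,B,D,E] q_used=0 → run F
t=22: queue=[F,G,C,B,D,E] q_used=1 → run F
t=23: queue=[G,C,B,D,E,F] q_used=0 → run G
t=24: queue=[G,C,B,D,E,F] q_used=1 → run G
t=25: queue=[C,B,D,E,F,G] q_used=0 → run C
t=26: queue=[C,B,D,E,F,G] q_used=1 → run C
t=27: queue=[B,D,E,F,G,C] q_used=0 → run B
t=28: queue=[B,D,E,F,G,C] q_used=1 → run B
t=29: queue=[D,E,F,G,C,B] q_used=0 → run D
t=30: queue=[D,E,F,G,C,B] q_used=1 → run D
t=31: queue=[E,F,G,C,B,D] q_used=0 → run E
t=32: queue=[E,F,G,C,B,D] q_used=1 → run E
t=33: queue=[F,G,C,B,D,E] q_used=0 → run F
t=34: queue=[F,G,C,B,D,E] q_used=1 → run F
t=35: queue=[G,C,B,D,E,F] q_used=0 → run G
t=36: queue=[G,C,B,D,E,F] q_used=1 → run G
t=37: queue=[C,B,D,E,F,G] q_used=0 → run C
t=38: queue=[C,B,D,E,F,G] q_used=1 → run C
t=39: queue=[B,D,E,F,G,C] q_used=0 → run B
t=40: queue=[B,D,E,F,G,C] q_used=1 → run B
t=41: queue=[D,E,F,G,C] q_used=0 → run D
t=42: queue=[E,F,G,C] q_used=0 → run E
t=43: queue=[E,F,G,C] q_used=1 → run E
t=44: queue=[F,G,C,E] q_used=0 → run F
t=45: queue=[G,C,E] q_used=0 → run G
t=46: queue=[G,C,E] q_used=1 → run G
t=47: queue=[C,E,G] q_used=0 → run C
t=48: queue=[E,G] q_used=0 → run E
t=49: queue=[E,G] q_used=1 → run E

completion order = H, A, B, D, F, C, E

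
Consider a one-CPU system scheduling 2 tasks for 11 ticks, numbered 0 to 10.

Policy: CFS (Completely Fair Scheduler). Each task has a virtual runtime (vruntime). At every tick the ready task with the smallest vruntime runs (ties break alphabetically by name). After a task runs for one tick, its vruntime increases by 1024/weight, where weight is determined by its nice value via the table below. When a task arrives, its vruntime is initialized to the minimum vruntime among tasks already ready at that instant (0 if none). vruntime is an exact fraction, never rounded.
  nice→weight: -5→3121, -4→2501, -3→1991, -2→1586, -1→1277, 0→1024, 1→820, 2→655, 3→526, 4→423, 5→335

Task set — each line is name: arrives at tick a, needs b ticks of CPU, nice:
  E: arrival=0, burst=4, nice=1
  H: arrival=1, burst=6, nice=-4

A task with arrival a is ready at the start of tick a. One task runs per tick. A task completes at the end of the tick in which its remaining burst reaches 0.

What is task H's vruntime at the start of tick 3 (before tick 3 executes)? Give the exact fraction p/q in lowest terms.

vruntime(H, start of tick 3) = 20736/12505

t=0: vr[E=0] → run E
t=1: vr[E=256/205 H=256/205] → run E
t=2: vr[E=512/205 H=256/205] → run H
t=3: vr[E=512/205 H=20736/12505] → run H
t=4: vr[E=512/205 H=25856/12505] → run H
t=5: vr[E=512/205 H=30976/12505] → run H
t=6: vr[E=512/205 H=36096/12505] → run E
t=7: vr[E=768/205 H=36096/12505] → run H
t=8: vr[E=768/205 H=41216/12505] → run H
t=9: vr[E=768/205] → run E
t=10: (idle)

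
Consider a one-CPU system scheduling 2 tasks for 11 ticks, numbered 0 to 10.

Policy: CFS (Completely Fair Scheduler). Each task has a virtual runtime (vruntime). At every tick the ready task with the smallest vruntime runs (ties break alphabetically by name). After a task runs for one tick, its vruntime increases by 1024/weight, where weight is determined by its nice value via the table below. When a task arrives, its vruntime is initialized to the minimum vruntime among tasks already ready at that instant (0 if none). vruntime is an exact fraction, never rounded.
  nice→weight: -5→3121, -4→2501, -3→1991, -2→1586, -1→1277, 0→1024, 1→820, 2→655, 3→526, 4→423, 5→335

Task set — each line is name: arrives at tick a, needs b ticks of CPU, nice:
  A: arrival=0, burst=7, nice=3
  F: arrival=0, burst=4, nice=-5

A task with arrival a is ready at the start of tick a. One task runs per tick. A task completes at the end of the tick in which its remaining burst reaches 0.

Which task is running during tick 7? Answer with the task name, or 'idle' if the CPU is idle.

running at tick 7 = A

t=0: vr[A=0 F=0] → run A
t=1: vr[A=512/263 F=0] → run F
t=2: vr[A=512/263 F=1024/3121] → run F
t=3: vr[A=512/263 F=2048/3121] → run F
t=4: vr[A=512/263 F=3072/3121] → run F
t=5: vr[A=512/263] → run A
t=6: vr[A=1024/263] → run A
t=7: vr[A=1536/263] → run A
t=8: vr[A=2048/263] → run A
t=9: vr[A=2560/263] → run A
t=10: vr[A=3072/263] → run A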